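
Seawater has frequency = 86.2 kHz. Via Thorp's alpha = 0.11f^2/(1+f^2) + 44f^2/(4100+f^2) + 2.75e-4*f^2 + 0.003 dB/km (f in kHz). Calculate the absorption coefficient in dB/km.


30.511 dB/km


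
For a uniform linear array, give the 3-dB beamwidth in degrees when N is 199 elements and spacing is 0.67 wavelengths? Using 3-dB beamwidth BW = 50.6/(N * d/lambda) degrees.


0.38 deg


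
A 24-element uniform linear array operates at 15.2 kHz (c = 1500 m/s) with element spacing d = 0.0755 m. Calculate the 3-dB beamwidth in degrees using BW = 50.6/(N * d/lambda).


Step 1: lambda = 1500/15200 = 0.09868 m
Step 2: d/lambda = 0.0755/0.09868 = 0.7651
Step 3: BW = 50.6/(N * d/lambda) = 50.6/(24 * 0.7651) = 2.76

2.76 deg


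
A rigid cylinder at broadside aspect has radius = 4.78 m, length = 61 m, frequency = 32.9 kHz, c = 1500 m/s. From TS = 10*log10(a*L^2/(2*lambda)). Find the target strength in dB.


52.9 dB


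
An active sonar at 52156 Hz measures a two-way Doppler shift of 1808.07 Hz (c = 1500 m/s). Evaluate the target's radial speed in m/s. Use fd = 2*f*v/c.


From fd = 2*f*v/c, v = c*fd/(2*f) = 1500 * 1808.07 / (2*52156) = 26.0

26.0 m/s


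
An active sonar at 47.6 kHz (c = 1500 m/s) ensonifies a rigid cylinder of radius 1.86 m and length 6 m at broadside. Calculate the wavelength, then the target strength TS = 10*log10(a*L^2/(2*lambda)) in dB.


Step 1: lambda = c/f = 1500/47600 = 0.03151 m
Step 2: TS = 10*log10(a*L^2/(2*lambda)) = 10*log10(1.86*6^2/(2*0.03151)) = 30.26

30.26 dB


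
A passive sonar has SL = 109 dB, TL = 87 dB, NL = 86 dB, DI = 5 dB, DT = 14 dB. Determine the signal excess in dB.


SE = SL - TL - NL + DI - DT = 109 - 87 - 86 + 5 - 14 = -73

-73 dB


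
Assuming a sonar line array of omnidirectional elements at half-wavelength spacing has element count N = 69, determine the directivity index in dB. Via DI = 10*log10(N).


18.39 dB


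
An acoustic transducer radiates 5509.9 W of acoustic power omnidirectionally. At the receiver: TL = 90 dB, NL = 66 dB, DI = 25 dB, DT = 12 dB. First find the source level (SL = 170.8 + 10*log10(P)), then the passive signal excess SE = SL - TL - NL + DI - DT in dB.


Step 1: SL = 170.8 + 10*log10(5509.9) = 208.21 dB
Step 2: SE = SL - TL - NL + DI - DT = 208.21 - 90 - 66 + 25 - 12 = 65.21

65.21 dB


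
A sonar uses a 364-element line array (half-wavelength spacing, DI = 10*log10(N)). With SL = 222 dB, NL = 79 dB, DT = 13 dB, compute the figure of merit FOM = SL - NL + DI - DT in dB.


155.61 dB


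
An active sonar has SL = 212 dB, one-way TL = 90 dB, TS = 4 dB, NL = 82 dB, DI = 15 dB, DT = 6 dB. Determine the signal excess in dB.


SE = SL - 2*TL + TS - NL + DI - DT = 212 - 2*90 + (4) - 82 + 15 - 6 = -37

-37 dB


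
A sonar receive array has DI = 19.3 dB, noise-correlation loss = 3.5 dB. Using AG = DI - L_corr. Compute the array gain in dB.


AG = DI - L_corr = 19.3 - 3.5 = 15.8

15.8 dB


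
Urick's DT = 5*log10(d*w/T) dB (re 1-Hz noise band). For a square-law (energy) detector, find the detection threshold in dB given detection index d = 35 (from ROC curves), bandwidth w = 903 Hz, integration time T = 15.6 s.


16.53 dB


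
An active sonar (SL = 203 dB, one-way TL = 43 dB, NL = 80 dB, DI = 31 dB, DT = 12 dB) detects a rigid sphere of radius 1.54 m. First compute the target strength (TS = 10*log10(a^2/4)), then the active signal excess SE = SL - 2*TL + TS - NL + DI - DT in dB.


Step 1: TS = 10*log10(1.54^2/4) = -2.27 dB
Step 2: SE = SL - 2*TL + TS - NL + DI - DT = 203 - 2*43 + (-2.27) - 80 + 31 - 12 = 53.73

53.73 dB


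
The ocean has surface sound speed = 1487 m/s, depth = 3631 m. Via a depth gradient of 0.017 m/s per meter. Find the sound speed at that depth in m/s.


c = 1487 + 0.017 * 3631 = 1548.727

1548.727 m/s


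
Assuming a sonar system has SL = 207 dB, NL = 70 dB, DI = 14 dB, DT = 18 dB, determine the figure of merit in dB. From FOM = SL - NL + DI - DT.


FOM = SL - NL + DI - DT = 207 - 70 + 14 - 18 = 133

133 dB


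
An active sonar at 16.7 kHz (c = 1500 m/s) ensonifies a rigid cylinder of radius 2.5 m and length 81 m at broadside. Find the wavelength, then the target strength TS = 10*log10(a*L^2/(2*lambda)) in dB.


Step 1: lambda = c/f = 1500/16700 = 0.08982 m
Step 2: TS = 10*log10(a*L^2/(2*lambda)) = 10*log10(2.5*81^2/(2*0.08982)) = 49.61

49.61 dB


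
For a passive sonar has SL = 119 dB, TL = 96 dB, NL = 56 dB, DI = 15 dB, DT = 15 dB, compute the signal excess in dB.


SE = SL - TL - NL + DI - DT = 119 - 96 - 56 + 15 - 15 = -33

-33 dB


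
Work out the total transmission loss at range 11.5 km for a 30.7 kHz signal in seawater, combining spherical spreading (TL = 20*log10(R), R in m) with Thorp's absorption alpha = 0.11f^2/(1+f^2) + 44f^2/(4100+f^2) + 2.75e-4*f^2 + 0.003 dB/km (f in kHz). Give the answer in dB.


Step 1 (Thorp): alpha = 0.11*942.49/(1+942.49) + 44*942.49/(4100+942.49) + 2.75e-4*942.49 + 0.003 = 8.5961 dB/km
Step 2: TL_spread = 20*log10(11500) = 81.21 dB
Step 3: TL_abs = alpha*R = 8.5961 * 11.5 = 98.86 dB
Step 4: TL_total = 81.21 + 98.86 = 180.07

180.07 dB


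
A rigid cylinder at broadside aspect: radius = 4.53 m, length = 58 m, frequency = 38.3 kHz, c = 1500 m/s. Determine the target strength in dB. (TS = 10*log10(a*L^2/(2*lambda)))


52.89 dB


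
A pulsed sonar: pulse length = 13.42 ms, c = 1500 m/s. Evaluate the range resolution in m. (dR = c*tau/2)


10.065 m


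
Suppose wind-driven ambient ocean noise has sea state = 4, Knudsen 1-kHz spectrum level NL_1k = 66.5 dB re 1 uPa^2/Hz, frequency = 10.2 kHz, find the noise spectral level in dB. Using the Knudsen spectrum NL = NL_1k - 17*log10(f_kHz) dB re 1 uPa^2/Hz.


49.35 dB


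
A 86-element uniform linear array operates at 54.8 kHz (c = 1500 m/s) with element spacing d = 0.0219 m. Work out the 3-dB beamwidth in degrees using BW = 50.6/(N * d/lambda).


Step 1: lambda = 1500/54800 = 0.02737 m
Step 2: d/lambda = 0.0219/0.02737 = 0.8001
Step 3: BW = 50.6/(N * d/lambda) = 50.6/(86 * 0.8001) = 0.74

0.74 deg


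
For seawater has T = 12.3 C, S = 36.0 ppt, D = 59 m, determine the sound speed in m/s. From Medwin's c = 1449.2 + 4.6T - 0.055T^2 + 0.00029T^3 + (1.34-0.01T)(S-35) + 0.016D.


c = 1449.2 + 4.6*12.3 - 0.055*12.3^2 + 0.00029*12.3^3 + (1.34 - 0.01*12.3)*(36.0 - 35) + 0.016*59 = 1500.16

1500.16 m/s


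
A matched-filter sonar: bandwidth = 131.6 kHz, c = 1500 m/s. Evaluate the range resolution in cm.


dR = c/(2*BW) = 1500 / (2 * 131.6e3) = 0.0057 m = 0.57 cm

0.57 cm


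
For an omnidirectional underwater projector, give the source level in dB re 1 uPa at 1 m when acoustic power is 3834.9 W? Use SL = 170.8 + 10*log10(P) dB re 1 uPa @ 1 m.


206.64 dB


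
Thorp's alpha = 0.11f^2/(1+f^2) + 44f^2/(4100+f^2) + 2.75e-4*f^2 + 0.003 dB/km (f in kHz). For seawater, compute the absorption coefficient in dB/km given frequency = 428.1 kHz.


93.549 dB/km


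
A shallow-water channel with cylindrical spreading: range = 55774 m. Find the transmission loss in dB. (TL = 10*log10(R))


TL = 10*log10(55774) = 47.46

47.46 dB


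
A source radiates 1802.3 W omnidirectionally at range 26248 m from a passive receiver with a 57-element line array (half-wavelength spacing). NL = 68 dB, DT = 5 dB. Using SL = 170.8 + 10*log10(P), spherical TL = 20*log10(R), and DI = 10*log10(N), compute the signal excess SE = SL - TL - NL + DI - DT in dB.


Step 1: SL = 170.8 + 10*log10(1802.3) = 203.36 dB
Step 2: TL = 20*log10(26248) = 88.38 dB
Step 3: DI = 10*log10(57) = 17.56 dB
Step 4: SE = SL - TL - NL + DI - DT = 203.36 - 88.38 - 68 + 17.56 - 5 = 59.54

59.54 dB


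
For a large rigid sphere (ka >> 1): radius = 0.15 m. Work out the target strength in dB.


TS = 10*log10(0.15^2 / 4) = 10*log10(0.005625) = -22.5

-22.5 dB


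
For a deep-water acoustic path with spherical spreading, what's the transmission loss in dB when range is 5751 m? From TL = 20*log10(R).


TL = 20*log10(5751) = 75.19

75.19 dB


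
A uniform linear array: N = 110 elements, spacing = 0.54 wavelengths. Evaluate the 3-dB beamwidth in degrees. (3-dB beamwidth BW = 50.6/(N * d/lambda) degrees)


BW = 50.6 / (110 * 0.54) = 50.6 / 59.4 = 0.85

0.85 deg


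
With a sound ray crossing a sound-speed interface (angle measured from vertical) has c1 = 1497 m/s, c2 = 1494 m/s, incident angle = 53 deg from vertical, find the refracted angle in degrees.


sin(theta2) = (c2/c1)*sin(theta1) = (1494/1497)*sin(53 deg) = 0.79704
theta2 = arcsin(0.79704) = 52.85

52.85 deg


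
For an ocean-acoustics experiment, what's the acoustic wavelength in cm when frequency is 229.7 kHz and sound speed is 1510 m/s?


lambda = c/f = 1510 / 229700 = 0.0066 m = 0.66 cm

0.66 cm


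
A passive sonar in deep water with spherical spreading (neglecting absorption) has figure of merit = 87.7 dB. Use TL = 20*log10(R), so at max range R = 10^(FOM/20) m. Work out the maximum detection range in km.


24.27 km


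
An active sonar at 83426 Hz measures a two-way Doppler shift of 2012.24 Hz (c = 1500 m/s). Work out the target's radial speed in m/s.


18.09 m/s


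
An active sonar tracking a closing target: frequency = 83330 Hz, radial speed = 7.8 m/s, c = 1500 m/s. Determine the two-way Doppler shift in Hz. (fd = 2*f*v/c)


fd = 2*f*v/c = 2 * 83330 * 7.8 / 1500 = 866.63

866.63 Hz


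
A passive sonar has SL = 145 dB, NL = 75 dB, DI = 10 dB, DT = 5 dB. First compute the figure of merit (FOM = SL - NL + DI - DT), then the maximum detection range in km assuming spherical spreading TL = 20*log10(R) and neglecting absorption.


Step 1: FOM = SL - NL + DI - DT = 145 - 75 + 10 - 5 = 75 dB
Step 2: at max range FOM = TL = 20*log10(R), so R = 10^(75/20) = 5623.41 m = 5.62 km

5.62 km


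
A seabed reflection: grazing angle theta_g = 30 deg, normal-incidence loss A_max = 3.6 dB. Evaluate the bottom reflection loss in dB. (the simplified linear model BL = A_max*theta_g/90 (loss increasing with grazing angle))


1.2 dB


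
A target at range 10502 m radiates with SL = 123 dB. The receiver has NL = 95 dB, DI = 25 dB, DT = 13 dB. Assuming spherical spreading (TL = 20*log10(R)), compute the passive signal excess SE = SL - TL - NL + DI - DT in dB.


-40.43 dB


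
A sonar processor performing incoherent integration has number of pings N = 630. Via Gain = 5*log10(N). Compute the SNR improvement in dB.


Gain = 5*log10(630) = 14.0

14.0 dB


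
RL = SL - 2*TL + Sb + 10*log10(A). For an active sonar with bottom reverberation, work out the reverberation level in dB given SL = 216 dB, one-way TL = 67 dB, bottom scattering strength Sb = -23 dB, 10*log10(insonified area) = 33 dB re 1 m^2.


92 dB


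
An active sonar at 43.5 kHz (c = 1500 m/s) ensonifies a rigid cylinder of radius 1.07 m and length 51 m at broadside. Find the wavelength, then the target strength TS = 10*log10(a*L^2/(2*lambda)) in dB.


Step 1: lambda = c/f = 1500/43500 = 0.03448 m
Step 2: TS = 10*log10(a*L^2/(2*lambda)) = 10*log10(1.07*51^2/(2*0.03448)) = 46.06

46.06 dB


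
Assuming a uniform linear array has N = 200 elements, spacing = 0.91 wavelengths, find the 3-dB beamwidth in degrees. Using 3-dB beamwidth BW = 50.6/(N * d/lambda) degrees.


BW = 50.6 / (200 * 0.91) = 50.6 / 182.0 = 0.28

0.28 deg


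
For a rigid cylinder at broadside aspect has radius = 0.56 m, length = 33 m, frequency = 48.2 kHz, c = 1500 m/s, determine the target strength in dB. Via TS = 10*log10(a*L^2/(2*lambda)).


39.91 dB


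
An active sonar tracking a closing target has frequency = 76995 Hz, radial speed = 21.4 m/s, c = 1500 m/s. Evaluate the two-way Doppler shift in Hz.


fd = 2*f*v/c = 2 * 76995 * 21.4 / 1500 = 2196.92

2196.92 Hz


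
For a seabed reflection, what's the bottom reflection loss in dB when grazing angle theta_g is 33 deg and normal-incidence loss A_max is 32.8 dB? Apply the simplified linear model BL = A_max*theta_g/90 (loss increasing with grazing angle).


BL = A_max * theta_g / 90 = 32.8 * 33 / 90 = 12.03

12.03 dB


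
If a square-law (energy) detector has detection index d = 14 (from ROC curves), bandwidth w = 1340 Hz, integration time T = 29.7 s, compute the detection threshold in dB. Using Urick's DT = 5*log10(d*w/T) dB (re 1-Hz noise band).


DT = 5*log10(d*w/T) = 5*log10(14 * 1340 / 29.7) = 5*log10(631.65) = 14.0

14.0 dB


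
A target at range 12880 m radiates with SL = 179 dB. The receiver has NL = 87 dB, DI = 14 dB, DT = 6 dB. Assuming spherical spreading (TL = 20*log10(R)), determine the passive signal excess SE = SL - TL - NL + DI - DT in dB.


17.8 dB


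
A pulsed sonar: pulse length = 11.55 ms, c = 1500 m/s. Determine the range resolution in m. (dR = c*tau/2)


dR = c*tau/2 = 1500 * 11.55e-3 / 2 = 8.6625

8.6625 m


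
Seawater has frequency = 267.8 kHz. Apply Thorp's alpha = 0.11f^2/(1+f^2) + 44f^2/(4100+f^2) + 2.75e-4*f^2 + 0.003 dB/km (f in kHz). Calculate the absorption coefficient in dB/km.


f^2 = 71716.84
alpha = 0.11*71716.84/(1+71716.84) + 44*71716.84/(4100+71716.84) + 2.75e-4*71716.84 + 0.003 = 61.456

61.456 dB/km


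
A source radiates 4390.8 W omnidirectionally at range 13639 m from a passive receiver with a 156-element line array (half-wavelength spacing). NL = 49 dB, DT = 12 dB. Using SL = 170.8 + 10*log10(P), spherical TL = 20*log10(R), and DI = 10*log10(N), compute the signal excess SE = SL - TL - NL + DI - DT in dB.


Step 1: SL = 170.8 + 10*log10(4390.8) = 207.23 dB
Step 2: TL = 20*log10(13639) = 82.7 dB
Step 3: DI = 10*log10(156) = 21.93 dB
Step 4: SE = SL - TL - NL + DI - DT = 207.23 - 82.7 - 49 + 21.93 - 12 = 85.46

85.46 dB


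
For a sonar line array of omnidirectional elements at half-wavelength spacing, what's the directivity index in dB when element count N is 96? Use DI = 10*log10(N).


DI = 10*log10(96) = 19.82

19.82 dB


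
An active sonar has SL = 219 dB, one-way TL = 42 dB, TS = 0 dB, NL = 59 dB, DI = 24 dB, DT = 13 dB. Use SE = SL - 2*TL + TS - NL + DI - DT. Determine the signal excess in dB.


SE = SL - 2*TL + TS - NL + DI - DT = 219 - 2*42 + (0) - 59 + 24 - 13 = 87

87 dB


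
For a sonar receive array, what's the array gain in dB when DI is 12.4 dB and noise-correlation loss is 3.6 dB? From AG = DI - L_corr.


AG = DI - L_corr = 12.4 - 3.6 = 8.8

8.8 dB


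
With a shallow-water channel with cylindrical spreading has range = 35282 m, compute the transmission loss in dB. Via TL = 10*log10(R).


TL = 10*log10(35282) = 45.48

45.48 dB


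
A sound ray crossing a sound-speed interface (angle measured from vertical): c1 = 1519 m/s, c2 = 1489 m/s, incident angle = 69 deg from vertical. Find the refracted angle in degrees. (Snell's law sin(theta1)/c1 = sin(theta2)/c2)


sin(theta2) = (c2/c1)*sin(theta1) = (1489/1519)*sin(69 deg) = 0.91514
theta2 = arcsin(0.91514) = 66.23

66.23 deg


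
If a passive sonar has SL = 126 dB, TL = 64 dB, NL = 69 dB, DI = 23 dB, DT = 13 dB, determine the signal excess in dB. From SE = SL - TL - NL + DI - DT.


3 dB


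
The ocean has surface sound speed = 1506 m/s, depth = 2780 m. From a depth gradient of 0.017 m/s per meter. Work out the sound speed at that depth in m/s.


c = 1506 + 0.017 * 2780 = 1553.26

1553.26 m/s


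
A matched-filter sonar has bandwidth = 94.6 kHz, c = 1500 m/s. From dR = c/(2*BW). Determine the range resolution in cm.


dR = c/(2*BW) = 1500 / (2 * 94.6e3) = 0.0079 m = 0.79 cm

0.79 cm


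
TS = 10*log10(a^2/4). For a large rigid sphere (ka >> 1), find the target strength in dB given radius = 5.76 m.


9.19 dB


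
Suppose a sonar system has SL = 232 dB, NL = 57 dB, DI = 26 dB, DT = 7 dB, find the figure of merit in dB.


194 dB


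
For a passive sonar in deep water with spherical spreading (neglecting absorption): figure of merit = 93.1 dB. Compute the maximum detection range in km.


At max range FOM = TL, so 20*log10(R) = 93.1
R = 10^(93.1/20) = 45185.59 m = 45.19 km

45.19 km


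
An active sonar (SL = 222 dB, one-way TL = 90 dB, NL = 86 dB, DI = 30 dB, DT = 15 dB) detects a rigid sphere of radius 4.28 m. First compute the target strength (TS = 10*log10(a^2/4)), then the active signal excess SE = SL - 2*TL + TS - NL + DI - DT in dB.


Step 1: TS = 10*log10(4.28^2/4) = 6.61 dB
Step 2: SE = SL - 2*TL + TS - NL + DI - DT = 222 - 2*90 + (6.61) - 86 + 30 - 15 = -22.39

-22.39 dB


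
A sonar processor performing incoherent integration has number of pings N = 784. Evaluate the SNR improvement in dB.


14.47 dB


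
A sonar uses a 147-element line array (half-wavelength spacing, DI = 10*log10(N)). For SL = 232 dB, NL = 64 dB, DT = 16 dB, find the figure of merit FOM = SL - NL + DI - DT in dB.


Step 1: DI = 10*log10(147) = 21.67 dB
Step 2: FOM = SL - NL + DI - DT = 232 - 64 + 21.67 - 16 = 173.67

173.67 dB


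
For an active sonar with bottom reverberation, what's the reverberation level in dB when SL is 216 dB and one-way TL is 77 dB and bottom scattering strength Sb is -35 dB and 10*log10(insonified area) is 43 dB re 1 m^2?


70 dB


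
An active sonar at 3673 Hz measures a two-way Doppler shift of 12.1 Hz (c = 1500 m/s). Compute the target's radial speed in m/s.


From fd = 2*f*v/c, v = c*fd/(2*f) = 1500 * 12.1 / (2*3673) = 2.47

2.47 m/s


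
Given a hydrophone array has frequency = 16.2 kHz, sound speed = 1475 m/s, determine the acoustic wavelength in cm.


9.1 cm


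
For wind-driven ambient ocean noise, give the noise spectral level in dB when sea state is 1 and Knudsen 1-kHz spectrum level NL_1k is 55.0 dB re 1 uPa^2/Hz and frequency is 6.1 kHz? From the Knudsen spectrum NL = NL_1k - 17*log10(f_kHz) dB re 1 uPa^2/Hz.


NL = NL_1k - 17*log10(f_kHz) = 55.0 - 17*log10(6.1) = 55.0 - (13.35) = 41.65

41.65 dB


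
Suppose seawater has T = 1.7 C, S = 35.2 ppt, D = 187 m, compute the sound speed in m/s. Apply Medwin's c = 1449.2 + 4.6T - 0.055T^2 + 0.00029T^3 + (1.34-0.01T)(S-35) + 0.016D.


1460.12 m/s


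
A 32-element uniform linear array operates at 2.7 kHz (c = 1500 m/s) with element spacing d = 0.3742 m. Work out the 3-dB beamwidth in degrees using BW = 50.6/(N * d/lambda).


2.35 deg


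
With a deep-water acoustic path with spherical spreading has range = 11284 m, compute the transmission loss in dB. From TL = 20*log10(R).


TL = 20*log10(11284) = 81.05

81.05 dB


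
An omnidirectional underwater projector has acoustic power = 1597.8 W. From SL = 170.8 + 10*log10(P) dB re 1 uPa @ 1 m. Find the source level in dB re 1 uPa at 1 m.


SL = 170.8 + 10*log10(1597.8) = 170.8 + 32.04 = 202.84

202.84 dB


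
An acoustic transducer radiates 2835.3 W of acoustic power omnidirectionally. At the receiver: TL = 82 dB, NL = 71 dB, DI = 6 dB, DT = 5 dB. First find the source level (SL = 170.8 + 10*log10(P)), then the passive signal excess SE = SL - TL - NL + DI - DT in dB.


Step 1: SL = 170.8 + 10*log10(2835.3) = 205.33 dB
Step 2: SE = SL - TL - NL + DI - DT = 205.33 - 82 - 71 + 6 - 5 = 53.33

53.33 dB


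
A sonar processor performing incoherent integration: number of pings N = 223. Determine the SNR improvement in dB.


Gain = 5*log10(223) = 11.74

11.74 dB


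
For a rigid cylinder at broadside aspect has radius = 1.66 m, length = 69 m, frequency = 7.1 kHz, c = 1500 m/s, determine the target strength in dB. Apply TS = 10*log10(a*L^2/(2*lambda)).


lambda = 1500/7100 = 0.21127 m
TS = 10*log10(1.66*69^2/(2*0.21127)) = 42.72

42.72 dB


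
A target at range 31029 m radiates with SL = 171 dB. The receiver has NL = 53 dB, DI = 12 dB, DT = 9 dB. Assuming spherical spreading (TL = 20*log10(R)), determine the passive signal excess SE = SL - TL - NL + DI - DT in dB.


Step 1: TL = 20*log10(31029) = 89.84 dB
Step 2: SE = 171 - 89.84 - 53 + 12 - 9 = 31.16

31.16 dB


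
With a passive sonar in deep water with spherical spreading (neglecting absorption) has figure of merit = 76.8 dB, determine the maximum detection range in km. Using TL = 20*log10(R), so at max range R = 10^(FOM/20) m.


6.92 km


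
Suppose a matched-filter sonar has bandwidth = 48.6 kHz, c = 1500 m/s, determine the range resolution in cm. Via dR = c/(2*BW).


dR = c/(2*BW) = 1500 / (2 * 48.6e3) = 0.0154 m = 1.54 cm

1.54 cm


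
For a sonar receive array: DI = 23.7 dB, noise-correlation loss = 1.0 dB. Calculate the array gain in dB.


AG = DI - L_corr = 23.7 - 1.0 = 22.7

22.7 dB


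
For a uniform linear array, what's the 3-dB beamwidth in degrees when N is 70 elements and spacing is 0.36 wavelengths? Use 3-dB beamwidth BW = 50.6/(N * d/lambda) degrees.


2.01 deg


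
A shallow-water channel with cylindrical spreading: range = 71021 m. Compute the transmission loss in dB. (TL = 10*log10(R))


48.51 dB


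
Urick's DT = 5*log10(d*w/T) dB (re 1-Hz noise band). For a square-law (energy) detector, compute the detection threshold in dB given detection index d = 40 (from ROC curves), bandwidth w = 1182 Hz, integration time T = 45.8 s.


DT = 5*log10(d*w/T) = 5*log10(40 * 1182 / 45.8) = 5*log10(1032.31) = 15.07

15.07 dB


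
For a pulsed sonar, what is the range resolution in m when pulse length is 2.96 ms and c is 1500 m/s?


dR = c*tau/2 = 1500 * 2.96e-3 / 2 = 2.22

2.22 m


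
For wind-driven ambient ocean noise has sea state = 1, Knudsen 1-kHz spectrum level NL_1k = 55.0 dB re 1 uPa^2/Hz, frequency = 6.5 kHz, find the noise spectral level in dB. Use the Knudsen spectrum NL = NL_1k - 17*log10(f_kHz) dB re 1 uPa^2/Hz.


41.18 dB


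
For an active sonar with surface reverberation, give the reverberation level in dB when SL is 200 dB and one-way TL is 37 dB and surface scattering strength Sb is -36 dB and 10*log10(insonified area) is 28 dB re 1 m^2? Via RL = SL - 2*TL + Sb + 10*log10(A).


RL = SL - 2*TL + Sb + 10*log10(A) = 200 - 2*37 + (-36) + 28 = 118

118 dB


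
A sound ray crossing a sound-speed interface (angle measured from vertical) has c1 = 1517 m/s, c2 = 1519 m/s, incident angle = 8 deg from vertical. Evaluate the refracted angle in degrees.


sin(theta2) = (c2/c1)*sin(theta1) = (1519/1517)*sin(8 deg) = 0.13936
theta2 = arcsin(0.13936) = 8.01

8.01 deg


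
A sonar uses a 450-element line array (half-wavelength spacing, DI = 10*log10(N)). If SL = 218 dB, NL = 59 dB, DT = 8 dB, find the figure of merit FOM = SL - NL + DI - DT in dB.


177.53 dB


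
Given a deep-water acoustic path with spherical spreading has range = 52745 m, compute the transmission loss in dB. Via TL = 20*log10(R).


TL = 20*log10(52745) = 94.44

94.44 dB


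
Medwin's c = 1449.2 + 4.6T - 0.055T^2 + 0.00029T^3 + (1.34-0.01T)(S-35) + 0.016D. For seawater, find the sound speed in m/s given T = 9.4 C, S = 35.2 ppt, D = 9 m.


c = 1449.2 + 4.6*9.4 - 0.055*9.4^2 + 0.00029*9.4^3 + (1.34 - 0.01*9.4)*(35.2 - 35) + 0.016*9 = 1488.21

1488.21 m/s


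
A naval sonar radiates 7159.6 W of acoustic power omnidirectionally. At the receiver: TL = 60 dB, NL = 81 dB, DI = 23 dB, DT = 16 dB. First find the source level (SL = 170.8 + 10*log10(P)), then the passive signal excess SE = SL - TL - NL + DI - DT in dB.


Step 1: SL = 170.8 + 10*log10(7159.6) = 209.35 dB
Step 2: SE = SL - TL - NL + DI - DT = 209.35 - 60 - 81 + 23 - 16 = 75.35

75.35 dB


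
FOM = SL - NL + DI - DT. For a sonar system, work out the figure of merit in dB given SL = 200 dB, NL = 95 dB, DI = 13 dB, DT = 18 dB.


FOM = SL - NL + DI - DT = 200 - 95 + 13 - 18 = 100

100 dB


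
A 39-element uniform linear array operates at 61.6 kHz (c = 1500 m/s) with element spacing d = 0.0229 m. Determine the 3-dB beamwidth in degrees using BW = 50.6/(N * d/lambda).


Step 1: lambda = 1500/61600 = 0.02435 m
Step 2: d/lambda = 0.0229/0.02435 = 0.9405
Step 3: BW = 50.6/(N * d/lambda) = 50.6/(39 * 0.9405) = 1.38

1.38 deg


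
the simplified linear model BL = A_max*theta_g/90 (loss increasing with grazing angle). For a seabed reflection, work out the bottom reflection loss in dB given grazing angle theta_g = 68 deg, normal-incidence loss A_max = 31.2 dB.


BL = A_max * theta_g / 90 = 31.2 * 68 / 90 = 23.57

23.57 dB


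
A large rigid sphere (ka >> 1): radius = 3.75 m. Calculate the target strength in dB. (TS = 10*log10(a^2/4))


TS = 10*log10(3.75^2 / 4) = 10*log10(3.515625) = 5.46

5.46 dB


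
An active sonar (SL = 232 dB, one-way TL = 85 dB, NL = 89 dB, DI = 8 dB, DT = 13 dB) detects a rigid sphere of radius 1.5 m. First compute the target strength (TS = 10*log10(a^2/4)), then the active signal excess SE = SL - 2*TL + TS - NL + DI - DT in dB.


Step 1: TS = 10*log10(1.5^2/4) = -2.5 dB
Step 2: SE = SL - 2*TL + TS - NL + DI - DT = 232 - 2*85 + (-2.5) - 89 + 8 - 13 = -34.5

-34.5 dB


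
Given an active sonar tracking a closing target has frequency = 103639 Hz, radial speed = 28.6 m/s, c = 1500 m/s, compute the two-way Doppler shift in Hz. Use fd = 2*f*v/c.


3952.1 Hz


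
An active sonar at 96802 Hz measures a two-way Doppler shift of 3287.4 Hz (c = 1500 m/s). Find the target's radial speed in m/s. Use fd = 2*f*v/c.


From fd = 2*f*v/c, v = c*fd/(2*f) = 1500 * 3287.4 / (2*96802) = 25.47

25.47 m/s


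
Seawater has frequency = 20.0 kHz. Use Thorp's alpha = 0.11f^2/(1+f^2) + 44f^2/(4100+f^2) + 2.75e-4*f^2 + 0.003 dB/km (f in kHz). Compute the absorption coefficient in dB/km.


4.134 dB/km


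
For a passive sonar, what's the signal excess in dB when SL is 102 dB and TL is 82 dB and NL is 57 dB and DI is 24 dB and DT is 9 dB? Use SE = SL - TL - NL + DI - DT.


SE = SL - TL - NL + DI - DT = 102 - 82 - 57 + 24 - 9 = -22

-22 dB


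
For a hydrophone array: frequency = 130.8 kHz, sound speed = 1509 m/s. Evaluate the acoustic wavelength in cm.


1.15 cm


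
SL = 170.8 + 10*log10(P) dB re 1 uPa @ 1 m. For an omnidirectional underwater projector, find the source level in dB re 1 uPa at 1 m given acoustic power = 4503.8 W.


SL = 170.8 + 10*log10(4503.8) = 170.8 + 36.54 = 207.34

207.34 dB


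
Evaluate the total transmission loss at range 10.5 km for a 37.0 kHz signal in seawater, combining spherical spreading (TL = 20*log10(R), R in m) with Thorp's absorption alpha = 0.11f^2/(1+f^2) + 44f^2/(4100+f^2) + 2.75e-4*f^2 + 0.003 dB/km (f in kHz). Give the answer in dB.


Step 1 (Thorp): alpha = 0.11*1369.0/(1+1369.0) + 44*1369.0/(4100+1369.0) + 2.75e-4*1369.0 + 0.003 = 11.5035 dB/km
Step 2: TL_spread = 20*log10(10500) = 80.42 dB
Step 3: TL_abs = alpha*R = 11.5035 * 10.5 = 120.79 dB
Step 4: TL_total = 80.42 + 120.79 = 201.21

201.21 dB


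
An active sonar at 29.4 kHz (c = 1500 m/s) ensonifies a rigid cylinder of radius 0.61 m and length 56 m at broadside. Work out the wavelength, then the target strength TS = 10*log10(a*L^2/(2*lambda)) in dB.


Step 1: lambda = c/f = 1500/29400 = 0.05102 m
Step 2: TS = 10*log10(a*L^2/(2*lambda)) = 10*log10(0.61*56^2/(2*0.05102)) = 42.73

42.73 dB


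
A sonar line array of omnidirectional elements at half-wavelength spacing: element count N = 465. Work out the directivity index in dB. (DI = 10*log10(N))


26.67 dB


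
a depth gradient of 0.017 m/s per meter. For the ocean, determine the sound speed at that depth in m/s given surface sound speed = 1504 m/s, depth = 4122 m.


c = 1504 + 0.017 * 4122 = 1574.074

1574.074 m/s


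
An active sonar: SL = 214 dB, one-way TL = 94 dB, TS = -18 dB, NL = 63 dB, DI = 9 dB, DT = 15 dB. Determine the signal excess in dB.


-61 dB


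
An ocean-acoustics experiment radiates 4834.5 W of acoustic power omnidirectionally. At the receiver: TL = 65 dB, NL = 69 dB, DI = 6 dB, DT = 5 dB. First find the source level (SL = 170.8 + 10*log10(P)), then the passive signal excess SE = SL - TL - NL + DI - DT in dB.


Step 1: SL = 170.8 + 10*log10(4834.5) = 207.64 dB
Step 2: SE = SL - TL - NL + DI - DT = 207.64 - 65 - 69 + 6 - 5 = 74.64

74.64 dB


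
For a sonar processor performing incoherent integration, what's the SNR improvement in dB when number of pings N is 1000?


Gain = 5*log10(1000) = 15.0

15.0 dB


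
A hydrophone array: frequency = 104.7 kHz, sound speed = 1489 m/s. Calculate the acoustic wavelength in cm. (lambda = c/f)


lambda = c/f = 1489 / 104700 = 0.0142 m = 1.42 cm

1.42 cm


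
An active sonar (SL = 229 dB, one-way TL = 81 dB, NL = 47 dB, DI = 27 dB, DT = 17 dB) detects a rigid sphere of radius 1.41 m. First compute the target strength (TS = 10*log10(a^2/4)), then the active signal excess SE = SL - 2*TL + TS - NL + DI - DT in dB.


Step 1: TS = 10*log10(1.41^2/4) = -3.04 dB
Step 2: SE = SL - 2*TL + TS - NL + DI - DT = 229 - 2*81 + (-3.04) - 47 + 27 - 17 = 26.96

26.96 dB


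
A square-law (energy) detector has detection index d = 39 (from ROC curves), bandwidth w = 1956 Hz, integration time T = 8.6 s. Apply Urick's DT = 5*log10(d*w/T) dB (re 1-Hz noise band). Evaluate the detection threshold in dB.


19.74 dB


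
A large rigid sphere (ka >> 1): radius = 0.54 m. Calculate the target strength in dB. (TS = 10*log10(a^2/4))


TS = 10*log10(0.54^2 / 4) = 10*log10(0.0729) = -11.37

-11.37 dB


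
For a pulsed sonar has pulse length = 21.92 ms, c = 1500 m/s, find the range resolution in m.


16.44 m


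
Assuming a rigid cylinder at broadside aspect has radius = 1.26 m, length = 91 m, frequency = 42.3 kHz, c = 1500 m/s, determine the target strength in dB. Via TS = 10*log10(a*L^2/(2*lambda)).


51.68 dB


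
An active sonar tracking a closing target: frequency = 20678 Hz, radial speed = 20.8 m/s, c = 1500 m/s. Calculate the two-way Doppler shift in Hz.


fd = 2*f*v/c = 2 * 20678 * 20.8 / 1500 = 573.47

573.47 Hz


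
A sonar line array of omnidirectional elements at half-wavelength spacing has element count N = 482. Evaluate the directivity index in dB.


26.83 dB


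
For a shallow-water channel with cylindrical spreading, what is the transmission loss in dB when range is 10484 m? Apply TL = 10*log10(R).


TL = 10*log10(10484) = 40.21

40.21 dB


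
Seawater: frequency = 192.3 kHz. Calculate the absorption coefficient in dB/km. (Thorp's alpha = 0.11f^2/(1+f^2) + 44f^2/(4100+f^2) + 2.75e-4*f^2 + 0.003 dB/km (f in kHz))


f^2 = 36979.29
alpha = 0.11*36979.29/(1+36979.29) + 44*36979.29/(4100+36979.29) + 2.75e-4*36979.29 + 0.003 = 49.891

49.891 dB/km


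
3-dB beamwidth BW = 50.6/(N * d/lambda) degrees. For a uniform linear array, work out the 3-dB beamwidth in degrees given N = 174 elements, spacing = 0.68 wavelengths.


BW = 50.6 / (174 * 0.68) = 50.6 / 118.32 = 0.43

0.43 deg


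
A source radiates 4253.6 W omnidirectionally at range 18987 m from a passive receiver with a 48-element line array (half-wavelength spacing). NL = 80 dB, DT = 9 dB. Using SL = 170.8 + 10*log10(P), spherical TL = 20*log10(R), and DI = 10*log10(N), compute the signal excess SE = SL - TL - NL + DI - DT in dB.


Step 1: SL = 170.8 + 10*log10(4253.6) = 207.09 dB
Step 2: TL = 20*log10(18987) = 85.57 dB
Step 3: DI = 10*log10(48) = 16.81 dB
Step 4: SE = SL - TL - NL + DI - DT = 207.09 - 85.57 - 80 + 16.81 - 9 = 49.33

49.33 dB


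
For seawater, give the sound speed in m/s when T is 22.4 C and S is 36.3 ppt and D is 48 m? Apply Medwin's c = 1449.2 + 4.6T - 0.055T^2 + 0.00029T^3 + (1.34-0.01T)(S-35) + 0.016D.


c = 1449.2 + 4.6*22.4 - 0.055*22.4^2 + 0.00029*22.4^3 + (1.34 - 0.01*22.4)*(36.3 - 35) + 0.016*48 = 1530.12

1530.12 m/s


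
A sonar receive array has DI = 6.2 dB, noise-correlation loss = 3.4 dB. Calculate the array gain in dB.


AG = DI - L_corr = 6.2 - 3.4 = 2.8

2.8 dB


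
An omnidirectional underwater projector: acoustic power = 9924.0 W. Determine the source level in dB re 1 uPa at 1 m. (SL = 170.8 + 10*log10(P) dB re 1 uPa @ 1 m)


SL = 170.8 + 10*log10(9924.0) = 170.8 + 39.97 = 210.77

210.77 dB


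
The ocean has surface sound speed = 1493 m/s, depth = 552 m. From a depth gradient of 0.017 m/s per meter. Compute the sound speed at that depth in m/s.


1502.384 m/s


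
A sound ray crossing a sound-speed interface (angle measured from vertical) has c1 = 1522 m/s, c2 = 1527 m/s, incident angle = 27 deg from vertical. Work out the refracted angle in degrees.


27.1 deg


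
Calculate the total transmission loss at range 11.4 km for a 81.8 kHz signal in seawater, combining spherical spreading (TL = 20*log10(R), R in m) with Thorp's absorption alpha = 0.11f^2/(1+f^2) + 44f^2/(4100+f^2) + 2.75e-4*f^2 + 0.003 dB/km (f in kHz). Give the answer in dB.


Step 1 (Thorp): alpha = 0.11*6691.24/(1+6691.24) + 44*6691.24/(4100+6691.24) + 2.75e-4*6691.24 + 0.003 = 29.2358 dB/km
Step 2: TL_spread = 20*log10(11400) = 81.14 dB
Step 3: TL_abs = alpha*R = 29.2358 * 11.4 = 333.29 dB
Step 4: TL_total = 81.14 + 333.29 = 414.43

414.43 dB


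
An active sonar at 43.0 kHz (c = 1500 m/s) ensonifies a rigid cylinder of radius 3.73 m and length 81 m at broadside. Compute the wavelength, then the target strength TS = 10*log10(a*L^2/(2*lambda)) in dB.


Step 1: lambda = c/f = 1500/43000 = 0.03488 m
Step 2: TS = 10*log10(a*L^2/(2*lambda)) = 10*log10(3.73*81^2/(2*0.03488)) = 55.45

55.45 dB


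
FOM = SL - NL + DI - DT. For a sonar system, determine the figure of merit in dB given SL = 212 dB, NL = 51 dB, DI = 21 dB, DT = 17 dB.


165 dB


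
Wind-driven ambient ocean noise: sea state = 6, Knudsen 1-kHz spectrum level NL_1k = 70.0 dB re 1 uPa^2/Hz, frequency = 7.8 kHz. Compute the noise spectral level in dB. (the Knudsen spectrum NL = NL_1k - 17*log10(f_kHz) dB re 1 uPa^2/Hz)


NL = NL_1k - 17*log10(f_kHz) = 70.0 - 17*log10(7.8) = 70.0 - (15.17) = 54.83

54.83 dB


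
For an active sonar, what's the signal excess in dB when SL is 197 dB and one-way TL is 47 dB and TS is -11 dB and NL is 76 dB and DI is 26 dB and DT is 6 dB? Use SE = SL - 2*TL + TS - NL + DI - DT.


36 dB


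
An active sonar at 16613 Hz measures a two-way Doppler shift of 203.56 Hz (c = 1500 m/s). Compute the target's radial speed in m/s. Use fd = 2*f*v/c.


From fd = 2*f*v/c, v = c*fd/(2*f) = 1500 * 203.56 / (2*16613) = 9.19

9.19 m/s


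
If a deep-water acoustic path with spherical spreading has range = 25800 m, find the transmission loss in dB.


TL = 20*log10(25800) = 88.23

88.23 dB


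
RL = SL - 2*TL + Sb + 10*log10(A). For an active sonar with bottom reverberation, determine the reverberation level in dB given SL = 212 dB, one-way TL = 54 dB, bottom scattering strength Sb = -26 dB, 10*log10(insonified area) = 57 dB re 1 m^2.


RL = SL - 2*TL + Sb + 10*log10(A) = 212 - 2*54 + (-26) + 57 = 135

135 dB


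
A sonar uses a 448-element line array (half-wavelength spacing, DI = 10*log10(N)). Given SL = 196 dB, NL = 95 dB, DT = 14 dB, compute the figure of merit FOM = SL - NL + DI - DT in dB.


Step 1: DI = 10*log10(448) = 26.51 dB
Step 2: FOM = SL - NL + DI - DT = 196 - 95 + 26.51 - 14 = 113.51

113.51 dB


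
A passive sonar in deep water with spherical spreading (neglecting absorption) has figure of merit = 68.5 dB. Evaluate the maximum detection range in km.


2.66 km


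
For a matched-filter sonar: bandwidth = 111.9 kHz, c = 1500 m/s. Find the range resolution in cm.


0.67 cm


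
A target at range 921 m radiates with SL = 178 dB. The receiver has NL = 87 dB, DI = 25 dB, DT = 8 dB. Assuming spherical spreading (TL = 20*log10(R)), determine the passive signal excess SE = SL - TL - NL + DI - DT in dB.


Step 1: TL = 20*log10(921) = 59.29 dB
Step 2: SE = 178 - 59.29 - 87 + 25 - 8 = 48.71

48.71 dB


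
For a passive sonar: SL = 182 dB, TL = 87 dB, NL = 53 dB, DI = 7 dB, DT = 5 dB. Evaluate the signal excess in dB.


SE = SL - TL - NL + DI - DT = 182 - 87 - 53 + 7 - 5 = 44

44 dB


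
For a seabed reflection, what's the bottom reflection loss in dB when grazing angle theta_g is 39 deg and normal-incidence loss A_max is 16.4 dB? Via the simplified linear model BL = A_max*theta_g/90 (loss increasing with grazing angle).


BL = A_max * theta_g / 90 = 16.4 * 39 / 90 = 7.11

7.11 dB


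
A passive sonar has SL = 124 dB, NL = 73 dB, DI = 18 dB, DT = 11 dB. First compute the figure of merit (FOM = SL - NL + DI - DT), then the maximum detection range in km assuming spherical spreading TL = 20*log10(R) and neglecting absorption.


Step 1: FOM = SL - NL + DI - DT = 124 - 73 + 18 - 11 = 58 dB
Step 2: at max range FOM = TL = 20*log10(R), so R = 10^(58/20) = 794.33 m = 0.79 km

0.79 km


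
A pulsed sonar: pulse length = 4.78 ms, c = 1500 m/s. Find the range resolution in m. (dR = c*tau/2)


dR = c*tau/2 = 1500 * 4.78e-3 / 2 = 3.585

3.585 m


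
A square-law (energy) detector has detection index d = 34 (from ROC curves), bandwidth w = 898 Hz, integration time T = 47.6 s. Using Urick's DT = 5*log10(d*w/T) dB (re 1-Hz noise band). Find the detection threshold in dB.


DT = 5*log10(d*w/T) = 5*log10(34 * 898 / 47.6) = 5*log10(641.43) = 14.04

14.04 dB


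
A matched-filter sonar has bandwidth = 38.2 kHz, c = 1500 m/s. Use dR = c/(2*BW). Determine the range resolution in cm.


1.96 cm


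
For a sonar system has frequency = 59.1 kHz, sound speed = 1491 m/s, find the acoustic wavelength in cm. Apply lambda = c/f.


lambda = c/f = 1491 / 59100 = 0.0252 m = 2.52 cm

2.52 cm


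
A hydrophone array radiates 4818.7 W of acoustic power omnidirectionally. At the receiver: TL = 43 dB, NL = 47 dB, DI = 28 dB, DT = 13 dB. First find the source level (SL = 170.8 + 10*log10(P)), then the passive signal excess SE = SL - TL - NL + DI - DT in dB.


Step 1: SL = 170.8 + 10*log10(4818.7) = 207.63 dB
Step 2: SE = SL - TL - NL + DI - DT = 207.63 - 43 - 47 + 28 - 13 = 132.63

132.63 dB


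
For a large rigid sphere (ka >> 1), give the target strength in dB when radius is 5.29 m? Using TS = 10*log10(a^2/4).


TS = 10*log10(5.29^2 / 4) = 10*log10(6.996025) = 8.45

8.45 dB


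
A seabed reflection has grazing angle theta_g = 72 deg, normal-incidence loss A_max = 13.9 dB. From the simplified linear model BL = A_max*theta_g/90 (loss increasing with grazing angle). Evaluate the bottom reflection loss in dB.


BL = A_max * theta_g / 90 = 13.9 * 72 / 90 = 11.12

11.12 dB


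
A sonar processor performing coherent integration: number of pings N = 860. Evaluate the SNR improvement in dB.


Gain = 10*log10(860) = 29.34

29.34 dB


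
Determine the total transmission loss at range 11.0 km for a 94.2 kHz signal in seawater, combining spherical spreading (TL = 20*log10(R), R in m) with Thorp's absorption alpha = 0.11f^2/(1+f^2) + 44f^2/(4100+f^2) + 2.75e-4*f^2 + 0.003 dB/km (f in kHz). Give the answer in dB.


439.96 dB


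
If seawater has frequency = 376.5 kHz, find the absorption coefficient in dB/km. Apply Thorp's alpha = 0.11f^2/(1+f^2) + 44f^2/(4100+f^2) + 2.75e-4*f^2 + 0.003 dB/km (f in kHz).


f^2 = 141752.25
alpha = 0.11*141752.25/(1+141752.25) + 44*141752.25/(4100+141752.25) + 2.75e-4*141752.25 + 0.003 = 81.858

81.858 dB/km


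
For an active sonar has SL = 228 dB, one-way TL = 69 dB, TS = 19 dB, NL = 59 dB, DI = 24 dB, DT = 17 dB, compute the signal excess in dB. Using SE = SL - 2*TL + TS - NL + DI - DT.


57 dB


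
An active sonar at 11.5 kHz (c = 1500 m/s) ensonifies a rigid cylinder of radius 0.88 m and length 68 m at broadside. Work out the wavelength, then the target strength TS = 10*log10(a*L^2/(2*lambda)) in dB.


Step 1: lambda = c/f = 1500/11500 = 0.13043 m
Step 2: TS = 10*log10(a*L^2/(2*lambda)) = 10*log10(0.88*68^2/(2*0.13043)) = 41.93

41.93 dB


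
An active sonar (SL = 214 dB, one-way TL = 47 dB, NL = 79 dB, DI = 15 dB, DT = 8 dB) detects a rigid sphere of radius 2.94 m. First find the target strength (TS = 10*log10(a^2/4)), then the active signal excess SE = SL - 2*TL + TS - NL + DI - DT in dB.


Step 1: TS = 10*log10(2.94^2/4) = 3.35 dB
Step 2: SE = SL - 2*TL + TS - NL + DI - DT = 214 - 2*47 + (3.35) - 79 + 15 - 8 = 51.35

51.35 dB
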